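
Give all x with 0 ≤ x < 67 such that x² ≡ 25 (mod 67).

5, 62

Since 67 ≡ 3 (mod 4), a square root of 25 is 25^((67+1)/4) = 25^17 mod 67.
Repeated squaring: 25^2≡22, 25^4≡15, 25^8≡24, 25^16≡40 (mod 67).
25^17 = 25^(16+1) ≡ 62 (mod 67).
Check: 62² = 3844 ≡ 25 (mod 67). The two roots are 5 and 62.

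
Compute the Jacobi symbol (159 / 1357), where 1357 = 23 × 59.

Reciprocity: 159 ≡ 3 and 1357 ≡ 1 (mod 4), so (159/1357) = +(1357/159).
Reduce top mod 159: now compute (85/159).
Reciprocity: 85 ≡ 1 and 159 ≡ 3 (mod 4), so (85/159) = +(159/85).
Reduce top mod 85: now compute (74/85).
Pull out 2: since 85 ≡ 5 (mod 8), (2/85) = -1.
Reciprocity: 37 ≡ 1 and 85 ≡ 1 (mod 4), so (37/85) = +(85/37).
Reduce top mod 37: now compute (11/37).
Reciprocity: 11 ≡ 3 and 37 ≡ 1 (mod 4), so (11/37) = +(37/11).
Reduce top mod 11: now compute (4/11).
Pull out 2^2: since 11 ≡ 3 (mod 8), (2/11) = -1, so (2/11)^2 = +1.
Reached (1/11) = 1. Collecting the sign flips along the way, the symbol is -1.

-1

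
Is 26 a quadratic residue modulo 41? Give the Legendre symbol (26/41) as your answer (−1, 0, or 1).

Euler's criterion: (26/41) ≡ 26^20 (mod 41).
26^2 ≡ 20 (mod 41)
26^4 ≡ 31 (mod 41)
26^8 ≡ 18 (mod 41)
26^16 ≡ 37 (mod 41)
26^20 = 26^(16+4) ≡ 40 (mod 41).
Result is 40 ≡ −1, so (26/41) = −1.

-1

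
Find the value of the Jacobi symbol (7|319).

-1

Reciprocity: 7 ≡ 3 and 319 ≡ 3 (mod 4), so (7/319) = −(319/7).
Reduce top mod 7: now compute (4/7).
Pull out 2^2: since 7 ≡ 7 (mod 8), (2/7) = +1, so (2/7)^2 = +1.
Reached (1/7) = 1. Collecting the sign flips along the way, the symbol is -1.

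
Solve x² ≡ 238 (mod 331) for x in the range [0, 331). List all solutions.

Since 331 ≡ 3 (mod 4), a square root of 238 is 238^((331+1)/4) = 238^83 mod 331.
Repeated squaring: 238^2≡43, 238^4≡194, 238^8≡233, 238^16≡5, 238^32≡25, 238^64≡294 (mod 331).
238^83 = 238^(64+16+2+1) ≡ 30 (mod 331).
Check: 30² = 900 ≡ 238 (mod 331). The two roots are 30 and 301.

30, 301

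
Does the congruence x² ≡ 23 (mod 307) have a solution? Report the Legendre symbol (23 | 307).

Reciprocity: 23 ≡ 3 and 307 ≡ 3 (mod 4), so (23/307) = −(307/23).
Reduce top mod 23: now compute (8/23).
Pull out 2^3: since 23 ≡ 7 (mod 8), (2/23) = +1, so (2/23)^3 = +1.
Reached (1/23) = 1. Collecting the sign flips along the way, the symbol is -1.

-1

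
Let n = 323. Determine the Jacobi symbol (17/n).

Reciprocity: 17 ≡ 1 and 323 ≡ 3 (mod 4), so (17/323) = +(323/17).
Reduce top mod 17: now compute (0/17).
Top reduces to 0: gcd > 1, so the symbol is 0.

0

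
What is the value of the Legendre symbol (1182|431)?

1

Euler's criterion: (1182/431) ≡ 320^215 (mod 431).
320^2 ≡ 253 (mod 431)
320^4 ≡ 221 (mod 431)
320^8 ≡ 138 (mod 431)
320^16 ≡ 80 (mod 431)
320^32 ≡ 366 (mod 431)
320^64 ≡ 346 (mod 431)
320^128 ≡ 329 (mod 431)
320^215 = 320^(128+64+16+4+2+1) ≡ 1 (mod 431).
Result is 1, so (1182/431) = 1.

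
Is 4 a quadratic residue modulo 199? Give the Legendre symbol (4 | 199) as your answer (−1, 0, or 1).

1

Euler's criterion: (4/199) ≡ 4^99 (mod 199).
4^2 ≡ 16 (mod 199)
4^4 ≡ 57 (mod 199)
4^8 ≡ 65 (mod 199)
4^16 ≡ 46 (mod 199)
4^32 ≡ 126 (mod 199)
4^64 ≡ 155 (mod 199)
4^99 = 4^(64+32+2+1) ≡ 1 (mod 199).
Result is 1, so (4/199) = 1.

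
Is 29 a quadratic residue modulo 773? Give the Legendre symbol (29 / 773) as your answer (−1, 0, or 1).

-1

Reciprocity: 29 ≡ 1 and 773 ≡ 1 (mod 4), so (29/773) = +(773/29).
Reduce top mod 29: now compute (19/29).
Reciprocity: 19 ≡ 3 and 29 ≡ 1 (mod 4), so (19/29) = +(29/19).
Reduce top mod 19: now compute (10/19).
Pull out 2: since 19 ≡ 3 (mod 8), (2/19) = -1.
Reciprocity: 5 ≡ 1 and 19 ≡ 3 (mod 4), so (5/19) = +(19/5).
Reduce top mod 5: now compute (4/5).
Pull out 2^2: since 5 ≡ 5 (mod 8), (2/5) = -1, so (2/5)^2 = +1.
Reached (1/5) = 1. Collecting the sign flips along the way, the symbol is -1.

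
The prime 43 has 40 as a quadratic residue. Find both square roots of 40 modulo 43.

Since 43 ≡ 3 (mod 4), a square root of 40 is 40^((43+1)/4) = 40^11 mod 43.
Repeated squaring: 40^2≡9, 40^4≡38, 40^8≡25 (mod 43).
40^11 = 40^(8+2+1) ≡ 13 (mod 43).
Check: 13² = 169 ≡ 40 (mod 43). The two roots are 13 and 30.

13, 30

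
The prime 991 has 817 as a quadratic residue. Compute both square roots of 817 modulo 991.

456, 535

Since 991 ≡ 3 (mod 4), a square root of 817 is 817^((991+1)/4) = 817^248 mod 991.
Repeated squaring: 817^2≡546, 817^4≡816, 817^8≡895, 817^16≡297, 817^32≡10, 817^64≡100, 817^128≡90 (mod 991).
817^248 = 817^(128+64+32+16+8) ≡ 535 (mod 991).
Check: 535² = 286225 ≡ 817 (mod 991). The two roots are 456 and 535.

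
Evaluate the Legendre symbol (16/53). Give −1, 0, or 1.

Pull out 2^4: since 53 ≡ 5 (mod 8), (2/53) = -1, so (2/53)^4 = +1.
Reached (1/53) = 1. Collecting the sign flips along the way, the symbol is +1.

1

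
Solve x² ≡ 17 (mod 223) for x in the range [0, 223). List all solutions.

54, 169

Since 223 ≡ 3 (mod 4), a square root of 17 is 17^((223+1)/4) = 17^56 mod 223.
Repeated squaring: 17^2≡66, 17^4≡119, 17^8≡112, 17^16≡56, 17^32≡14 (mod 223).
17^56 = 17^(32+16+8) ≡ 169 (mod 223).
Check: 169² = 28561 ≡ 17 (mod 223). The two roots are 54 and 169.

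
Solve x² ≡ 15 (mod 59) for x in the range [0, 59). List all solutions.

29, 30

Since 59 ≡ 3 (mod 4), a square root of 15 is 15^((59+1)/4) = 15^15 mod 59.
Repeated squaring: 15^2≡48, 15^4≡3, 15^8≡9 (mod 59).
15^15 = 15^(8+4+2+1) ≡ 29 (mod 59).
Check: 29² = 841 ≡ 15 (mod 59). The two roots are 29 and 30.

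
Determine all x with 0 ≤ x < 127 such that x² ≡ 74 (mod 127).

Since 127 ≡ 3 (mod 4), a square root of 74 is 74^((127+1)/4) = 74^32 mod 127.
Repeated squaring: 74^2≡15, 74^4≡98, 74^8≡79, 74^16≡18, 74^32≡70 (mod 127).
74^32 = 74^(32) ≡ 70 (mod 127).
Check: 70² = 4900 ≡ 74 (mod 127). The two roots are 57 and 70.

57, 70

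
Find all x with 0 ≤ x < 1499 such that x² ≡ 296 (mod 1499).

174, 1325

Since 1499 ≡ 3 (mod 4), a square root of 296 is 296^((1499+1)/4) = 296^375 mod 1499.
Repeated squaring: 296^2≡674, 296^4≡79, 296^8≡245, 296^16≡65, 296^32≡1227, 296^64≡533, 296^128≡778, 296^256≡1187 (mod 1499).
296^375 = 296^(256+64+32+16+4+2+1) ≡ 1325 (mod 1499).
Check: 1325² = 1755625 ≡ 296 (mod 1499). The two roots are 174 and 1325.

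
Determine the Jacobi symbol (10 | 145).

Pull out 2: since 145 ≡ 1 (mod 8), (2/145) = +1.
Reciprocity: 5 ≡ 1 and 145 ≡ 1 (mod 4), so (5/145) = +(145/5).
Reduce top mod 5: now compute (0/5).
Top reduces to 0: gcd > 1, so the symbol is 0.

0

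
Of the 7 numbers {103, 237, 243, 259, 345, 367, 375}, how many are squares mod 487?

4

(103/487) = +1 → QR.
(237/487) = +1 → QR.
(243/487) = -1 → non-residue.
(259/487) = +1 → QR.
(345/487) = -1 → non-residue.
(367/487) = -1 → non-residue.
(375/487) = +1 → QR.
Total quadratic residues among the 7: 4.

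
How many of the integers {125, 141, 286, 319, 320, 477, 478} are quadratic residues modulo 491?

2

(125/491) = +1 → QR.
(141/491) = -1 → non-residue.
(286/491) = -1 → non-residue.
(319/491) = -1 → non-residue.
(320/491) = +1 → QR.
(477/491) = -1 → non-residue.
(478/491) = -1 → non-residue.
Total quadratic residues among the 7: 2.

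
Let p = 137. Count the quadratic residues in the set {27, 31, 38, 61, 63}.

(27/137) = -1 → non-residue.
(31/137) = -1 → non-residue.
(38/137) = +1 → QR.
(61/137) = +1 → QR.
(63/137) = +1 → QR.
Total quadratic residues among the 5: 3.

3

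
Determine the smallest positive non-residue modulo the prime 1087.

3

(2/1087) = +1, so 2 is a residue.
(3/1087) = −1, so 3 is the smallest positive non-residue mod 1087.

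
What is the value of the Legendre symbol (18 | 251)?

-1

Pull out 2: since 251 ≡ 3 (mod 8), (2/251) = -1.
Reciprocity: 9 ≡ 1 and 251 ≡ 3 (mod 4), so (9/251) = +(251/9).
Reduce top mod 9: now compute (8/9).
Pull out 2^3: since 9 ≡ 1 (mod 8), (2/9) = +1, so (2/9)^3 = +1.
Reached (1/9) = 1. Collecting the sign flips along the way, the symbol is -1.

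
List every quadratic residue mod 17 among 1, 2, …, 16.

1, 2, 4, 8, 9, 13, 15, 16

Square k = 1,…,8 (k and 17−k give the same square):
1²=1, 2²=4, 3²=9, 4²=16, 5²≡8, 6²≡2, 7²≡15, 8²≡13 (mod 17).
So the quadratic residues mod 17 are {1, 2, 4, 8, 9, 13, 15, 16}.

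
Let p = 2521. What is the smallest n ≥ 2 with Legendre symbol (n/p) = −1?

(2/2521) = +1, so 2 is a residue.
(3/2521) = +1, so 3 is a residue.
(4/2521) = +1, so 4 is a residue.
(5/2521) = +1, so 5 is a residue.
(6/2521) = +1, so 6 is a residue.
(7/2521) = +1, so 7 is a residue.
(8/2521) = +1, so 8 is a residue.
(9/2521) = +1, so 9 is a residue.
(10/2521) = +1, so 10 is a residue.
(11/2521) = −1, so 11 is the smallest positive non-residue mod 2521.

11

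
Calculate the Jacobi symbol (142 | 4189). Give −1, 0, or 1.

Pull out 2: since 4189 ≡ 5 (mod 8), (2/4189) = -1.
Reciprocity: 71 ≡ 3 and 4189 ≡ 1 (mod 4), so (71/4189) = +(4189/71).
Reduce top mod 71: now compute (0/71).
Top reduces to 0: gcd > 1, so the symbol is 0.

0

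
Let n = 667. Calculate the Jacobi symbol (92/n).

0

Pull out 2^2: since 667 ≡ 3 (mod 8), (2/667) = -1, so (2/667)^2 = +1.
Reciprocity: 23 ≡ 3 and 667 ≡ 3 (mod 4), so (23/667) = −(667/23).
Reduce top mod 23: now compute (0/23).
Top reduces to 0: gcd > 1, so the symbol is 0.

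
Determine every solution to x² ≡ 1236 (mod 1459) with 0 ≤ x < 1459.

Since 1459 ≡ 3 (mod 4), a square root of 1236 is 1236^((1459+1)/4) = 1236^365 mod 1459.
Repeated squaring: 1236^2≡123, 1236^4≡539, 1236^8≡180, 1236^16≡302, 1236^32≡746, 1236^64≡637, 1236^128≡167, 1236^256≡168 (mod 1459).
1236^365 = 1236^(256+64+32+8+4+1) ≡ 107 (mod 1459).
Check: 107² = 11449 ≡ 1236 (mod 1459). The two roots are 107 and 1352.

107, 1352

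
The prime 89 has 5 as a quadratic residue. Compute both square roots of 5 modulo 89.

19, 70

89 ≡ 1 (mod 4), so we find a root by search.
Trying successive values, 19² = 361 ≡ 5 (mod 89). The other root is 89 − 19 = 70.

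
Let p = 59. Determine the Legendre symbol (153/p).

First reduce: 153 ≡ 35 (mod 59).
Reciprocity: 35 ≡ 3 and 59 ≡ 3 (mod 4), so (35/59) = −(59/35).
Reduce top mod 35: now compute (24/35).
Pull out 2^3: since 35 ≡ 3 (mod 8), (2/35) = -1, so (2/35)^3 = -1.
Reciprocity: 3 ≡ 3 and 35 ≡ 3 (mod 4), so (3/35) = −(35/3).
Reduce top mod 3: now compute (2/3).
Pull out 2: since 3 ≡ 3 (mod 8), (2/3) = -1.
Reached (1/3) = 1. Collecting the sign flips along the way, the symbol is +1.

1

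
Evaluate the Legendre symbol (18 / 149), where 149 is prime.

Pull out 2: since 149 ≡ 5 (mod 8), (2/149) = -1.
Reciprocity: 9 ≡ 1 and 149 ≡ 1 (mod 4), so (9/149) = +(149/9).
Reduce top mod 9: now compute (5/9).
Reciprocity: 5 ≡ 1 and 9 ≡ 1 (mod 4), so (5/9) = +(9/5).
Reduce top mod 5: now compute (4/5).
Pull out 2^2: since 5 ≡ 5 (mod 8), (2/5) = -1, so (2/5)^2 = +1.
Reached (1/5) = 1. Collecting the sign flips along the way, the symbol is -1.

-1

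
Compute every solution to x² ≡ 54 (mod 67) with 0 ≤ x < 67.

11, 56

Since 67 ≡ 3 (mod 4), a square root of 54 is 54^((67+1)/4) = 54^17 mod 67.
Repeated squaring: 54^2≡35, 54^4≡19, 54^8≡26, 54^16≡6 (mod 67).
54^17 = 54^(16+1) ≡ 56 (mod 67).
Check: 56² = 3136 ≡ 54 (mod 67). The two roots are 11 and 56.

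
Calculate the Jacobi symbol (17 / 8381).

Reciprocity: 17 ≡ 1 and 8381 ≡ 1 (mod 4), so (17/8381) = +(8381/17).
Reduce top mod 17: now compute (0/17).
Top reduces to 0: gcd > 1, so the symbol is 0.

0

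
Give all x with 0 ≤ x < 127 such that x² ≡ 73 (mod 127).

33, 94

Since 127 ≡ 3 (mod 4), a square root of 73 is 73^((127+1)/4) = 73^32 mod 127.
Repeated squaring: 73^2≡122, 73^4≡25, 73^8≡117, 73^16≡100, 73^32≡94 (mod 127).
73^32 = 73^(32) ≡ 94 (mod 127).
Check: 94² = 8836 ≡ 73 (mod 127). The two roots are 33 and 94.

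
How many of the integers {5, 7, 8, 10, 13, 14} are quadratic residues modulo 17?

2

(5/17) = -1 → non-residue.
(7/17) = -1 → non-residue.
(8/17) = +1 → QR.
(10/17) = -1 → non-residue.
(13/17) = +1 → QR.
(14/17) = -1 → non-residue.
Total quadratic residues among the 6: 2.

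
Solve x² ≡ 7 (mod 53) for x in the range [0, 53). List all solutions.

22, 31

53 ≡ 1 (mod 4), so we find a root by search.
Trying successive values, 22² = 484 ≡ 7 (mod 53). The other root is 53 − 22 = 31.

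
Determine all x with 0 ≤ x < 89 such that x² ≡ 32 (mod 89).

11, 78

89 ≡ 1 (mod 4), so we find a root by search.
Trying successive values, 11² = 121 ≡ 32 (mod 89). The other root is 89 − 11 = 78.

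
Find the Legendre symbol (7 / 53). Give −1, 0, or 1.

1

Reciprocity: 7 ≡ 3 and 53 ≡ 1 (mod 4), so (7/53) = +(53/7).
Reduce top mod 7: now compute (4/7).
Pull out 2^2: since 7 ≡ 7 (mod 8), (2/7) = +1, so (2/7)^2 = +1.
Reached (1/7) = 1. Collecting the sign flips along the way, the symbol is +1.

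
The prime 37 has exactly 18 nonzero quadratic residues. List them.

Square k = 1,…,18 (k and 37−k give the same square):
1²=1, 2²=4, 3²=9, 4²=16, 5²=25, 6²=36, 7²≡12, 8²≡27, 9²≡7, 10²≡26, 11²≡10, 12²≡33, 13²≡21, 14²≡11, 15²≡3, 16²≡34, 17²≡30, 18²≡28 (mod 37).
So the quadratic residues mod 37 are {1, 3, 4, 7, 9, 10, 11, 12, 16, 21, 25, 26, 27, 28, 30, 33, 34, 36}.

1, 3, 4, 7, 9, 10, 11, 12, 16, 21, 25, 26, 27, 28, 30, 33, 34, 36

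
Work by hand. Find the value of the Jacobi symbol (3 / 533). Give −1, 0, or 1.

-1

Reciprocity: 3 ≡ 3 and 533 ≡ 1 (mod 4), so (3/533) = +(533/3).
Reduce top mod 3: now compute (2/3).
Pull out 2: since 3 ≡ 3 (mod 8), (2/3) = -1.
Reached (1/3) = 1. Collecting the sign flips along the way, the symbol is -1.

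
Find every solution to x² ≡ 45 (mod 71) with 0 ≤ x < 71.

20, 51

Since 71 ≡ 3 (mod 4), a square root of 45 is 45^((71+1)/4) = 45^18 mod 71.
Repeated squaring: 45^2≡37, 45^4≡20, 45^8≡45, 45^16≡37 (mod 71).
45^18 = 45^(16+2) ≡ 20 (mod 71).
Check: 20² = 400 ≡ 45 (mod 71). The two roots are 20 and 51.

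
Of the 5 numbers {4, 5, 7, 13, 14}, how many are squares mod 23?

2

(4/23) = +1 → QR.
(5/23) = -1 → non-residue.
(7/23) = -1 → non-residue.
(13/23) = +1 → QR.
(14/23) = -1 → non-residue.
Total quadratic residues among the 5: 2.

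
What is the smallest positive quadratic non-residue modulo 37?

(2/37) = −1, so 2 is the smallest positive non-residue mod 37.

2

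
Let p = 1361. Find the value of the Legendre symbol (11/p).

-1

Reciprocity: 11 ≡ 3 and 1361 ≡ 1 (mod 4), so (11/1361) = +(1361/11).
Reduce top mod 11: now compute (8/11).
Pull out 2^3: since 11 ≡ 3 (mod 8), (2/11) = -1, so (2/11)^3 = -1.
Reached (1/11) = 1. Collecting the sign flips along the way, the symbol is -1.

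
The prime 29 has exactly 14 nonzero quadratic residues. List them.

Square k = 1,…,14 (k and 29−k give the same square):
1²=1, 2²=4, 3²=9, 4²=16, 5²=25, 6²≡7, 7²≡20, 8²≡6, 9²≡23, 10²≡13, 11²≡5, 12²≡28, 13²≡24, 14²≡22 (mod 29).
So the quadratic residues mod 29 are {1, 4, 5, 6, 7, 9, 13, 16, 20, 22, 23, 24, 25, 28}.

1 4 5 6 7 9 13 16 20 22 23 24 25 28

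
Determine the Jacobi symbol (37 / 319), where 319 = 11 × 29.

-1

Reciprocity: 37 ≡ 1 and 319 ≡ 3 (mod 4), so (37/319) = +(319/37).
Reduce top mod 37: now compute (23/37).
Reciprocity: 23 ≡ 3 and 37 ≡ 1 (mod 4), so (23/37) = +(37/23).
Reduce top mod 23: now compute (14/23).
Pull out 2: since 23 ≡ 7 (mod 8), (2/23) = +1.
Reciprocity: 7 ≡ 3 and 23 ≡ 3 (mod 4), so (7/23) = −(23/7).
Reduce top mod 7: now compute (2/7).
Pull out 2: since 7 ≡ 7 (mod 8), (2/7) = +1.
Reached (1/7) = 1. Collecting the sign flips along the way, the symbol is -1.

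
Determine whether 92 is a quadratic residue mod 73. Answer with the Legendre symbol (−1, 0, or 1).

1

First reduce: 92 ≡ 19 (mod 73).
Reciprocity: 19 ≡ 3 and 73 ≡ 1 (mod 4), so (19/73) = +(73/19).
Reduce top mod 19: now compute (16/19).
Pull out 2^4: since 19 ≡ 3 (mod 8), (2/19) = -1, so (2/19)^4 = +1.
Reached (1/19) = 1. Collecting the sign flips along the way, the symbol is +1.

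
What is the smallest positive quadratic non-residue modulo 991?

3

(2/991) = +1, so 2 is a residue.
(3/991) = −1, so 3 is the smallest positive non-residue mod 991.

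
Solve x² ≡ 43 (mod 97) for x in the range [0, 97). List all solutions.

97 ≡ 1 (mod 4), so we find a root by search.
Trying successive values, 25² = 625 ≡ 43 (mod 97). The other root is 97 − 25 = 72.

25, 72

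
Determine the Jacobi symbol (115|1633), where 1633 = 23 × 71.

0

Reciprocity: 115 ≡ 3 and 1633 ≡ 1 (mod 4), so (115/1633) = +(1633/115).
Reduce top mod 115: now compute (23/115).
Reciprocity: 23 ≡ 3 and 115 ≡ 3 (mod 4), so (23/115) = −(115/23).
Reduce top mod 23: now compute (0/23).
Top reduces to 0: gcd > 1, so the symbol is 0.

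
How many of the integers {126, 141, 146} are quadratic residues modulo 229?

2

(126/229) = +1 → QR.
(141/229) = -1 → non-residue.
(146/229) = +1 → QR.
Total quadratic residues among the 3: 2.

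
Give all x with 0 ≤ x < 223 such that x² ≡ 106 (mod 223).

Since 223 ≡ 3 (mod 4), a square root of 106 is 106^((223+1)/4) = 106^56 mod 223.
Repeated squaring: 106^2≡86, 106^4≡37, 106^8≡31, 106^16≡69, 106^32≡78 (mod 223).
106^56 = 106^(32+16+8) ≡ 38 (mod 223).
Check: 38² = 1444 ≡ 106 (mod 223). The two roots are 38 and 185.

38, 185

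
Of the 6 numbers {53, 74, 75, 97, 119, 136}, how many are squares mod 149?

(53/149) = +1 → QR.
(74/149) = -1 → non-residue.
(75/149) = -1 → non-residue.
(97/149) = -1 → non-residue.
(119/149) = +1 → QR.
(136/149) = -1 → non-residue.
Total quadratic residues among the 6: 2.

2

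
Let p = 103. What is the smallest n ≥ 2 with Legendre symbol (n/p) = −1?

(2/103) = +1, so 2 is a residue.
(3/103) = −1, so 3 is the smallest positive non-residue mod 103.

3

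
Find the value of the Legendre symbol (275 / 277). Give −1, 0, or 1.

Euler's criterion: (275/277) ≡ 275^138 (mod 277).
275^2 ≡ 4 (mod 277)
275^4 ≡ 16 (mod 277)
275^8 ≡ 256 (mod 277)
275^16 ≡ 164 (mod 277)
275^32 ≡ 27 (mod 277)
275^64 ≡ 175 (mod 277)
275^128 ≡ 155 (mod 277)
275^138 = 275^(128+8+2) ≡ 276 (mod 277).
Result is 276 ≡ −1, so (275/277) = −1.

-1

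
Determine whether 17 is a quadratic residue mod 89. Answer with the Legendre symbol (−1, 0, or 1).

1

Reciprocity: 17 ≡ 1 and 89 ≡ 1 (mod 4), so (17/89) = +(89/17).
Reduce top mod 17: now compute (4/17).
Pull out 2^2: since 17 ≡ 1 (mod 8), (2/17) = +1, so (2/17)^2 = +1.
Reached (1/17) = 1. Collecting the sign flips along the way, the symbol is +1.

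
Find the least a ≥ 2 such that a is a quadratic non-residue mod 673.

5

(2/673) = +1, so 2 is a residue.
(3/673) = +1, so 3 is a residue.
(4/673) = +1, so 4 is a residue.
(5/673) = −1, so 5 is the smallest positive non-residue mod 673.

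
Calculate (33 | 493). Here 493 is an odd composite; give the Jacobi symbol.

1

Reciprocity: 33 ≡ 1 and 493 ≡ 1 (mod 4), so (33/493) = +(493/33).
Reduce top mod 33: now compute (31/33).
Reciprocity: 31 ≡ 3 and 33 ≡ 1 (mod 4), so (31/33) = +(33/31).
Reduce top mod 31: now compute (2/31).
Pull out 2: since 31 ≡ 7 (mod 8), (2/31) = +1.
Reached (1/31) = 1. Collecting the sign flips along the way, the symbol is +1.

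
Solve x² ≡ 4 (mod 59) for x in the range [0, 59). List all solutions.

2, 57

Since 59 ≡ 3 (mod 4), a square root of 4 is 4^((59+1)/4) = 4^15 mod 59.
Repeated squaring: 4^2≡16, 4^4≡20, 4^8≡46 (mod 59).
4^15 = 4^(8+4+2+1) ≡ 57 (mod 59).
Check: 57² = 3249 ≡ 4 (mod 59). The two roots are 2 and 57.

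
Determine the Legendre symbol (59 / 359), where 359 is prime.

Reciprocity: 59 ≡ 3 and 359 ≡ 3 (mod 4), so (59/359) = −(359/59).
Reduce top mod 59: now compute (5/59).
Reciprocity: 5 ≡ 1 and 59 ≡ 3 (mod 4), so (5/59) = +(59/5).
Reduce top mod 5: now compute (4/5).
Pull out 2^2: since 5 ≡ 5 (mod 8), (2/5) = -1, so (2/5)^2 = +1.
Reached (1/5) = 1. Collecting the sign flips along the way, the symbol is -1.

-1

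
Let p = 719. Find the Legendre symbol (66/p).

Pull out 2: since 719 ≡ 7 (mod 8), (2/719) = +1.
Reciprocity: 33 ≡ 1 and 719 ≡ 3 (mod 4), so (33/719) = +(719/33).
Reduce top mod 33: now compute (26/33).
Pull out 2: since 33 ≡ 1 (mod 8), (2/33) = +1.
Reciprocity: 13 ≡ 1 and 33 ≡ 1 (mod 4), so (13/33) = +(33/13).
Reduce top mod 13: now compute (7/13).
Reciprocity: 7 ≡ 3 and 13 ≡ 1 (mod 4), so (7/13) = +(13/7).
Reduce top mod 7: now compute (6/7).
Pull out 2: since 7 ≡ 7 (mod 8), (2/7) = +1.
Reciprocity: 3 ≡ 3 and 7 ≡ 3 (mod 4), so (3/7) = −(7/3).
Reduce top mod 3: now compute (1/3).
Reached (1/3) = 1. Collecting the sign flips along the way, the symbol is -1.

-1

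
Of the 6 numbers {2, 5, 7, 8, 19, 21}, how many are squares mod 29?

2

(2/29) = -1 → non-residue.
(5/29) = +1 → QR.
(7/29) = +1 → QR.
(8/29) = -1 → non-residue.
(19/29) = -1 → non-residue.
(21/29) = -1 → non-residue.
Total quadratic residues among the 6: 2.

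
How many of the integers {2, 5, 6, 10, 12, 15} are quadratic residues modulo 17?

(2/17) = +1 → QR.
(5/17) = -1 → non-residue.
(6/17) = -1 → non-residue.
(10/17) = -1 → non-residue.
(12/17) = -1 → non-residue.
(15/17) = +1 → QR.
Total quadratic residues among the 6: 2.

2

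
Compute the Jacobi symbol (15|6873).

0

Reciprocity: 15 ≡ 3 and 6873 ≡ 1 (mod 4), so (15/6873) = +(6873/15).
Reduce top mod 15: now compute (3/15).
Reciprocity: 3 ≡ 3 and 15 ≡ 3 (mod 4), so (3/15) = −(15/3).
Reduce top mod 3: now compute (0/3).
Top reduces to 0: gcd > 1, so the symbol is 0.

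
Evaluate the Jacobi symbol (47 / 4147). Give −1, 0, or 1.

Reciprocity: 47 ≡ 3 and 4147 ≡ 3 (mod 4), so (47/4147) = −(4147/47).
Reduce top mod 47: now compute (11/47).
Reciprocity: 11 ≡ 3 and 47 ≡ 3 (mod 4), so (11/47) = −(47/11).
Reduce top mod 11: now compute (3/11).
Reciprocity: 3 ≡ 3 and 11 ≡ 3 (mod 4), so (3/11) = −(11/3).
Reduce top mod 3: now compute (2/3).
Pull out 2: since 3 ≡ 3 (mod 8), (2/3) = -1.
Reached (1/3) = 1. Collecting the sign flips along the way, the symbol is +1.

1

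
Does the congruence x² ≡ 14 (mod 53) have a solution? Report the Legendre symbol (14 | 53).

Euler's criterion: (14/53) ≡ 14^26 (mod 53).
14^2 ≡ 37 (mod 53)
14^4 ≡ 44 (mod 53)
14^8 ≡ 28 (mod 53)
14^16 ≡ 42 (mod 53)
14^26 = 14^(16+8+2) ≡ 52 (mod 53).
Result is 52 ≡ −1, so (14/53) = −1.

-1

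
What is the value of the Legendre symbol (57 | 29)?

1

Euler's criterion: (57/29) ≡ 28^14 (mod 29).
28^2 ≡ 1 (mod 29)
28^4 ≡ 1 (mod 29)
28^8 ≡ 1 (mod 29)
28^14 = 28^(8+4+2) ≡ 1 (mod 29).
Result is 1, so (57/29) = 1.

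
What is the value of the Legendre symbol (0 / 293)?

0

Top reduces to 0: gcd > 1, so the symbol is 0.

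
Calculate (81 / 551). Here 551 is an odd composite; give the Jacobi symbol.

Reciprocity: 81 ≡ 1 and 551 ≡ 3 (mod 4), so (81/551) = +(551/81).
Reduce top mod 81: now compute (65/81).
Reciprocity: 65 ≡ 1 and 81 ≡ 1 (mod 4), so (65/81) = +(81/65).
Reduce top mod 65: now compute (16/65).
Pull out 2^4: since 65 ≡ 1 (mod 8), (2/65) = +1, so (2/65)^4 = +1.
Reached (1/65) = 1. Collecting the sign flips along the way, the symbol is +1.

1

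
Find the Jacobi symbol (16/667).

1

Pull out 2^4: since 667 ≡ 3 (mod 8), (2/667) = -1, so (2/667)^4 = +1.
Reached (1/667) = 1. Collecting the sign flips along the way, the symbol is +1.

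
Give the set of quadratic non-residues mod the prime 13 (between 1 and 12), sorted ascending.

Square k = 1,…,6 (k and 13−k give the same square):
1²=1, 2²=4, 3²=9, 4²≡3, 5²≡12, 6²≡10 (mod 13).
The residues are {1, 3, 4, 9, 10, 12}; the non-residues are the remaining 6 nonzero classes.

2,5,6,7,8,11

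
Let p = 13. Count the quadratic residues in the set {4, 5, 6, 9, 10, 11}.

(4/13) = +1 → QR.
(5/13) = -1 → non-residue.
(6/13) = -1 → non-residue.
(9/13) = +1 → QR.
(10/13) = +1 → QR.
(11/13) = -1 → non-residue.
Total quadratic residues among the 6: 3.

3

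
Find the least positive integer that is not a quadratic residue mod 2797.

2

(2/2797) = −1, so 2 is the smallest positive non-residue mod 2797.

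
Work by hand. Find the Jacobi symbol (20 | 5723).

Pull out 2^2: since 5723 ≡ 3 (mod 8), (2/5723) = -1, so (2/5723)^2 = +1.
Reciprocity: 5 ≡ 1 and 5723 ≡ 3 (mod 4), so (5/5723) = +(5723/5).
Reduce top mod 5: now compute (3/5).
Reciprocity: 3 ≡ 3 and 5 ≡ 1 (mod 4), so (3/5) = +(5/3).
Reduce top mod 3: now compute (2/3).
Pull out 2: since 3 ≡ 3 (mod 8), (2/3) = -1.
Reached (1/3) = 1. Collecting the sign flips along the way, the symbol is -1.

-1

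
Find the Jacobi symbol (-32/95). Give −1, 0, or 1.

First reduce: -32 ≡ 63 (mod 95).
Reciprocity: 63 ≡ 3 and 95 ≡ 3 (mod 4), so (63/95) = −(95/63).
Reduce top mod 63: now compute (32/63).
Pull out 2^5: since 63 ≡ 7 (mod 8), (2/63) = +1, so (2/63)^5 = +1.
Reached (1/63) = 1. Collecting the sign flips along the way, the symbol is -1.

-1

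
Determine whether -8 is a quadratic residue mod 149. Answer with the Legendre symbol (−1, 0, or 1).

Euler's criterion: (-8/149) ≡ 141^74 (mod 149).
141^2 ≡ 64 (mod 149)
141^4 ≡ 73 (mod 149)
141^8 ≡ 114 (mod 149)
141^16 ≡ 33 (mod 149)
141^32 ≡ 46 (mod 149)
141^64 ≡ 30 (mod 149)
141^74 = 141^(64+8+2) ≡ 148 (mod 149).
Result is 148 ≡ −1, so (-8/149) = −1.

-1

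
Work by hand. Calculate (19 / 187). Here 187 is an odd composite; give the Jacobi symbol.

-1

Reciprocity: 19 ≡ 3 and 187 ≡ 3 (mod 4), so (19/187) = −(187/19).
Reduce top mod 19: now compute (16/19).
Pull out 2^4: since 19 ≡ 3 (mod 8), (2/19) = -1, so (2/19)^4 = +1.
Reached (1/19) = 1. Collecting the sign flips along the way, the symbol is -1.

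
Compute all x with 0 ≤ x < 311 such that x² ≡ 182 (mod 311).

65, 246

Since 311 ≡ 3 (mod 4), a square root of 182 is 182^((311+1)/4) = 182^78 mod 311.
Repeated squaring: 182^2≡158, 182^4≡84, 182^8≡214, 182^16≡79, 182^32≡21, 182^64≡130 (mod 311).
182^78 = 182^(64+8+4+2) ≡ 65 (mod 311).
Check: 65² = 4225 ≡ 182 (mod 311). The two roots are 65 and 246.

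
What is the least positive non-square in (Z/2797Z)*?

2

(2/2797) = −1, so 2 is the smallest positive non-residue mod 2797.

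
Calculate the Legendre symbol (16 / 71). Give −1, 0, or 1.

1

Pull out 2^4: since 71 ≡ 7 (mod 8), (2/71) = +1, so (2/71)^4 = +1.
Reached (1/71) = 1. Collecting the sign flips along the way, the symbol is +1.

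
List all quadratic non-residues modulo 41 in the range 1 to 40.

Square k = 1,…,20 (k and 41−k give the same square):
1²=1, 2²=4, 3²=9, 4²=16, 5²=25, 6²=36, 7²≡8, 8²≡23, 9²≡40, 10²≡18, 11²≡39, 12²≡21, 13²≡5, 14²≡32, 15²≡20, 16²≡10, 17²≡2, 18²≡37, 19²≡33, 20²≡31 (mod 41).
The residues are {1, 2, 4, 5, 8, 9, 10, 16, 18, 20, 21, 23, 25, 31, 32, 33, 36, 37, 39, 40}; the non-residues are the remaining 20 nonzero classes.

3, 6, 7, 11, 12, 13, 14, 15, 17, 19, 22, 24, 26, 27, 28, 29, 30, 34, 35, 38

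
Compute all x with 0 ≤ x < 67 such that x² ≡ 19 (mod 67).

Since 67 ≡ 3 (mod 4), a square root of 19 is 19^((67+1)/4) = 19^17 mod 67.
Repeated squaring: 19^2≡26, 19^4≡6, 19^8≡36, 19^16≡23 (mod 67).
19^17 = 19^(16+1) ≡ 35 (mod 67).
Check: 35² = 1225 ≡ 19 (mod 67). The two roots are 32 and 35.

32, 35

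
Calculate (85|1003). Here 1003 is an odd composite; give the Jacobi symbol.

0

Reciprocity: 85 ≡ 1 and 1003 ≡ 3 (mod 4), so (85/1003) = +(1003/85).
Reduce top mod 85: now compute (68/85).
Pull out 2^2: since 85 ≡ 5 (mod 8), (2/85) = -1, so (2/85)^2 = +1.
Reciprocity: 17 ≡ 1 and 85 ≡ 1 (mod 4), so (17/85) = +(85/17).
Reduce top mod 17: now compute (0/17).
Top reduces to 0: gcd > 1, so the symbol is 0.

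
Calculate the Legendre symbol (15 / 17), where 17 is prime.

1

Euler's criterion: (15/17) ≡ 15^8 (mod 17).
15^2 ≡ 4 (mod 17)
15^4 ≡ 16 (mod 17)
15^8 ≡ 1 (mod 17)
15^8 = 15^(8) ≡ 1 (mod 17).
Result is 1, so (15/17) = 1.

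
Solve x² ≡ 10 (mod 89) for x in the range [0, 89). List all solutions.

89 ≡ 1 (mod 4), so we find a root by search.
Trying successive values, 30² = 900 ≡ 10 (mod 89). The other root is 89 − 30 = 59.

30, 59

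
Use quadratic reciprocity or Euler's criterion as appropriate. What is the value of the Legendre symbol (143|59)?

Euler's criterion: (143/59) ≡ 25^29 (mod 59).
25^2 ≡ 35 (mod 59)
25^4 ≡ 45 (mod 59)
25^8 ≡ 19 (mod 59)
25^16 ≡ 7 (mod 59)
25^29 = 25^(16+8+4+1) ≡ 1 (mod 59).
Result is 1, so (143/59) = 1.

1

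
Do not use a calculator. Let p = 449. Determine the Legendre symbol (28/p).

1

Euler's criterion: (28/449) ≡ 28^224 (mod 449).
28^2 ≡ 335 (mod 449)
28^4 ≡ 424 (mod 449)
28^8 ≡ 176 (mod 449)
28^16 ≡ 444 (mod 449)
28^32 ≡ 25 (mod 449)
28^64 ≡ 176 (mod 449)
28^128 ≡ 444 (mod 449)
28^224 = 28^(128+64+32) ≡ 1 (mod 449).
Result is 1, so (28/449) = 1.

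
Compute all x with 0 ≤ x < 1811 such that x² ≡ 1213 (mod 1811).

704, 1107

Since 1811 ≡ 3 (mod 4), a square root of 1213 is 1213^((1811+1)/4) = 1213^453 mod 1811.
Repeated squaring: 1213^2≡837, 1213^4≡1523, 1213^8≡1449, 1213^16≡652, 1213^32≡1330, 1213^64≡1364, 1213^128≡599, 1213^256≡223 (mod 1811).
1213^453 = 1213^(256+128+64+4+1) ≡ 704 (mod 1811).
Check: 704² = 495616 ≡ 1213 (mod 1811). The two roots are 704 and 1107.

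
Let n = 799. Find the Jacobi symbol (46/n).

1

Pull out 2: since 799 ≡ 7 (mod 8), (2/799) = +1.
Reciprocity: 23 ≡ 3 and 799 ≡ 3 (mod 4), so (23/799) = −(799/23).
Reduce top mod 23: now compute (17/23).
Reciprocity: 17 ≡ 1 and 23 ≡ 3 (mod 4), so (17/23) = +(23/17).
Reduce top mod 17: now compute (6/17).
Pull out 2: since 17 ≡ 1 (mod 8), (2/17) = +1.
Reciprocity: 3 ≡ 3 and 17 ≡ 1 (mod 4), so (3/17) = +(17/3).
Reduce top mod 3: now compute (2/3).
Pull out 2: since 3 ≡ 3 (mod 8), (2/3) = -1.
Reached (1/3) = 1. Collecting the sign flips along the way, the symbol is +1.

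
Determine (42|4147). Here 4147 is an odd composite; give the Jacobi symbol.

Pull out 2: since 4147 ≡ 3 (mod 8), (2/4147) = -1.
Reciprocity: 21 ≡ 1 and 4147 ≡ 3 (mod 4), so (21/4147) = +(4147/21).
Reduce top mod 21: now compute (10/21).
Pull out 2: since 21 ≡ 5 (mod 8), (2/21) = -1.
Reciprocity: 5 ≡ 1 and 21 ≡ 1 (mod 4), so (5/21) = +(21/5).
Reduce top mod 5: now compute (1/5).
Reached (1/5) = 1. Collecting the sign flips along the way, the symbol is +1.

1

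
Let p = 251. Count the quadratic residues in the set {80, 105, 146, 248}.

2

(80/251) = +1 → QR.
(105/251) = +1 → QR.
(146/251) = -1 → non-residue.
(248/251) = -1 → non-residue.
Total quadratic residues among the 4: 2.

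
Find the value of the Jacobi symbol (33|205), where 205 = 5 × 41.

-1

Reciprocity: 33 ≡ 1 and 205 ≡ 1 (mod 4), so (33/205) = +(205/33).
Reduce top mod 33: now compute (7/33).
Reciprocity: 7 ≡ 3 and 33 ≡ 1 (mod 4), so (7/33) = +(33/7).
Reduce top mod 7: now compute (5/7).
Reciprocity: 5 ≡ 1 and 7 ≡ 3 (mod 4), so (5/7) = +(7/5).
Reduce top mod 5: now compute (2/5).
Pull out 2: since 5 ≡ 5 (mod 8), (2/5) = -1.
Reached (1/5) = 1. Collecting the sign flips along the way, the symbol is -1.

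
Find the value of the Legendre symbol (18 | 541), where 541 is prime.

Euler's criterion: (18/541) ≡ 18^270 (mod 541).
18^2 ≡ 324 (mod 541)
18^4 ≡ 22 (mod 541)
18^8 ≡ 484 (mod 541)
18^16 ≡ 3 (mod 541)
18^32 ≡ 9 (mod 541)
18^64 ≡ 81 (mod 541)
18^128 ≡ 69 (mod 541)
18^256 ≡ 433 (mod 541)
18^270 = 18^(256+8+4+2) ≡ 540 (mod 541).
Result is 540 ≡ −1, so (18/541) = −1.

-1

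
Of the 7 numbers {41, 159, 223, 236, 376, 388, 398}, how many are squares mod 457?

1

(41/457) = -1 → non-residue.
(159/457) = -1 → non-residue.
(223/457) = -1 → non-residue.
(236/457) = -1 → non-residue.
(376/457) = +1 → QR.
(388/457) = -1 → non-residue.
(398/457) = -1 → non-residue.
Total quadratic residues among the 7: 1.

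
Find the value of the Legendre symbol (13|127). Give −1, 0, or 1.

1

Euler's criterion: (13/127) ≡ 13^63 (mod 127).
13^2 ≡ 42 (mod 127)
13^4 ≡ 113 (mod 127)
13^8 ≡ 69 (mod 127)
13^16 ≡ 62 (mod 127)
13^32 ≡ 34 (mod 127)
13^63 = 13^(32+16+8+4+2+1) ≡ 1 (mod 127).
Result is 1, so (13/127) = 1.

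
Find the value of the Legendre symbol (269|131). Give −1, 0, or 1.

First reduce: 269 ≡ 7 (mod 131).
Reciprocity: 7 ≡ 3 and 131 ≡ 3 (mod 4), so (7/131) = −(131/7).
Reduce top mod 7: now compute (5/7).
Reciprocity: 5 ≡ 1 and 7 ≡ 3 (mod 4), so (5/7) = +(7/5).
Reduce top mod 5: now compute (2/5).
Pull out 2: since 5 ≡ 5 (mod 8), (2/5) = -1.
Reached (1/5) = 1. Collecting the sign flips along the way, the symbol is +1.

1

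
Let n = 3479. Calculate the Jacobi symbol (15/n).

Reciprocity: 15 ≡ 3 and 3479 ≡ 3 (mod 4), so (15/3479) = −(3479/15).
Reduce top mod 15: now compute (14/15).
Pull out 2: since 15 ≡ 7 (mod 8), (2/15) = +1.
Reciprocity: 7 ≡ 3 and 15 ≡ 3 (mod 4), so (7/15) = −(15/7).
Reduce top mod 7: now compute (1/7).
Reached (1/7) = 1. Collecting the sign flips along the way, the symbol is +1.

1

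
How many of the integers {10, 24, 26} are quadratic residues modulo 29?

(10/29) = -1 → non-residue.
(24/29) = +1 → QR.
(26/29) = -1 → non-residue.
Total quadratic residues among the 3: 1.

1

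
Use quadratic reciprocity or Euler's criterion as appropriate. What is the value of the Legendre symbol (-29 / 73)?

First reduce: -29 ≡ 44 (mod 73).
Pull out 2^2: since 73 ≡ 1 (mod 8), (2/73) = +1, so (2/73)^2 = +1.
Reciprocity: 11 ≡ 3 and 73 ≡ 1 (mod 4), so (11/73) = +(73/11).
Reduce top mod 11: now compute (7/11).
Reciprocity: 7 ≡ 3 and 11 ≡ 3 (mod 4), so (7/11) = −(11/7).
Reduce top mod 7: now compute (4/7).
Pull out 2^2: since 7 ≡ 7 (mod 8), (2/7) = +1, so (2/7)^2 = +1.
Reached (1/7) = 1. Collecting the sign flips along the way, the symbol is -1.

-1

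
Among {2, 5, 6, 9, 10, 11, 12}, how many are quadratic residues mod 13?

3

(2/13) = -1 → non-residue.
(5/13) = -1 → non-residue.
(6/13) = -1 → non-residue.
(9/13) = +1 → QR.
(10/13) = +1 → QR.
(11/13) = -1 → non-residue.
(12/13) = +1 → QR.
Total quadratic residues among the 7: 3.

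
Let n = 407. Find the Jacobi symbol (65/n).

Reciprocity: 65 ≡ 1 and 407 ≡ 3 (mod 4), so (65/407) = +(407/65).
Reduce top mod 65: now compute (17/65).
Reciprocity: 17 ≡ 1 and 65 ≡ 1 (mod 4), so (17/65) = +(65/17).
Reduce top mod 17: now compute (14/17).
Pull out 2: since 17 ≡ 1 (mod 8), (2/17) = +1.
Reciprocity: 7 ≡ 3 and 17 ≡ 1 (mod 4), so (7/17) = +(17/7).
Reduce top mod 7: now compute (3/7).
Reciprocity: 3 ≡ 3 and 7 ≡ 3 (mod 4), so (3/7) = −(7/3).
Reduce top mod 3: now compute (1/3).
Reached (1/3) = 1. Collecting the sign flips along the way, the symbol is -1.

-1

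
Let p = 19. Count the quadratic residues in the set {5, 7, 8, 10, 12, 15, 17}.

3

(5/19) = +1 → QR.
(7/19) = +1 → QR.
(8/19) = -1 → non-residue.
(10/19) = -1 → non-residue.
(12/19) = -1 → non-residue.
(15/19) = -1 → non-residue.
(17/19) = +1 → QR.
Total quadratic residues among the 7: 3.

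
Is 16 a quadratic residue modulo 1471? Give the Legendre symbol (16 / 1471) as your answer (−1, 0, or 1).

Pull out 2^4: since 1471 ≡ 7 (mod 8), (2/1471) = +1, so (2/1471)^4 = +1.
Reached (1/1471) = 1. Collecting the sign flips along the way, the symbol is +1.

1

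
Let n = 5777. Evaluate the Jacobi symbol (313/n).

1

Reciprocity: 313 ≡ 1 and 5777 ≡ 1 (mod 4), so (313/5777) = +(5777/313).
Reduce top mod 313: now compute (143/313).
Reciprocity: 143 ≡ 3 and 313 ≡ 1 (mod 4), so (143/313) = +(313/143).
Reduce top mod 143: now compute (27/143).
Reciprocity: 27 ≡ 3 and 143 ≡ 3 (mod 4), so (27/143) = −(143/27).
Reduce top mod 27: now compute (8/27).
Pull out 2^3: since 27 ≡ 3 (mod 8), (2/27) = -1, so (2/27)^3 = -1.
Reached (1/27) = 1. Collecting the sign flips along the way, the symbol is +1.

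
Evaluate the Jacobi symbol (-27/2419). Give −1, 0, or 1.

1

First reduce: -27 ≡ 2392 (mod 2419).
Pull out 2^3: since 2419 ≡ 3 (mod 8), (2/2419) = -1, so (2/2419)^3 = -1.
Reciprocity: 299 ≡ 3 and 2419 ≡ 3 (mod 4), so (299/2419) = −(2419/299).
Reduce top mod 299: now compute (27/299).
Reciprocity: 27 ≡ 3 and 299 ≡ 3 (mod 4), so (27/299) = −(299/27).
Reduce top mod 27: now compute (2/27).
Pull out 2: since 27 ≡ 3 (mod 8), (2/27) = -1.
Reached (1/27) = 1. Collecting the sign flips along the way, the symbol is +1.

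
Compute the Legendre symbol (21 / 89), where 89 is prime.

Euler's criterion: (21/89) ≡ 21^44 (mod 89).
21^2 ≡ 85 (mod 89)
21^4 ≡ 16 (mod 89)
21^8 ≡ 78 (mod 89)
21^16 ≡ 32 (mod 89)
21^32 ≡ 45 (mod 89)
21^44 = 21^(32+8+4) ≡ 1 (mod 89).
Result is 1, so (21/89) = 1.

1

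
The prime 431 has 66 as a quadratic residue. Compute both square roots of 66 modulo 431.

Since 431 ≡ 3 (mod 4), a square root of 66 is 66^((431+1)/4) = 66^108 mod 431.
Repeated squaring: 66^2≡46, 66^4≡392, 66^8≡228, 66^16≡264, 66^32≡305, 66^64≡360 (mod 431).
66^108 = 66^(64+32+8+4) ≡ 114 (mod 431).
Check: 114² = 12996 ≡ 66 (mod 431). The two roots are 114 and 317.

114, 317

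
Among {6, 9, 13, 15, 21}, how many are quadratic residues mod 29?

3

(6/29) = +1 → QR.
(9/29) = +1 → QR.
(13/29) = +1 → QR.
(15/29) = -1 → non-residue.
(21/29) = -1 → non-residue.
Total quadratic residues among the 5: 3.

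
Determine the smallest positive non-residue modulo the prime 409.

7

(2/409) = +1, so 2 is a residue.
(3/409) = +1, so 3 is a residue.
(4/409) = +1, so 4 is a residue.
(5/409) = +1, so 5 is a residue.
(6/409) = +1, so 6 is a residue.
(7/409) = −1, so 7 is the smallest positive non-residue mod 409.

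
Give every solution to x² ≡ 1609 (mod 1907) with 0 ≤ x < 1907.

Since 1907 ≡ 3 (mod 4), a square root of 1609 is 1609^((1907+1)/4) = 1609^477 mod 1907.
Repeated squaring: 1609^2≡1082, 1609^4≡1733, 1609^8≡1671, 1609^16≡393, 1609^32≡1889, 1609^64≡324, 1609^128≡91, 1609^256≡653 (mod 1907).
1609^477 = 1609^(256+128+64+16+8+4+1) ≡ 222 (mod 1907).
Check: 222² = 49284 ≡ 1609 (mod 1907). The two roots are 222 and 1685.

222, 1685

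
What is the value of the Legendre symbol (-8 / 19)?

First reduce: -8 ≡ 11 (mod 19).
Reciprocity: 11 ≡ 3 and 19 ≡ 3 (mod 4), so (11/19) = −(19/11).
Reduce top mod 11: now compute (8/11).
Pull out 2^3: since 11 ≡ 3 (mod 8), (2/11) = -1, so (2/11)^3 = -1.
Reached (1/11) = 1. Collecting the sign flips along the way, the symbol is +1.

1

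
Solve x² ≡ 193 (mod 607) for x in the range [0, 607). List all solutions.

Since 607 ≡ 3 (mod 4), a square root of 193 is 193^((607+1)/4) = 193^152 mod 607.
Repeated squaring: 193^2≡222, 193^4≡117, 193^8≡335, 193^16≡537, 193^32≡44, 193^64≡115, 193^128≡478 (mod 607).
193^152 = 193^(128+16+8) ≡ 369 (mod 607).
Check: 369² = 136161 ≡ 193 (mod 607). The two roots are 238 and 369.

238, 369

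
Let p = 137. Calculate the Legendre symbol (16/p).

1

Pull out 2^4: since 137 ≡ 1 (mod 8), (2/137) = +1, so (2/137)^4 = +1.
Reached (1/137) = 1. Collecting the sign flips along the way, the symbol is +1.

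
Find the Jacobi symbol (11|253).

0

Reciprocity: 11 ≡ 3 and 253 ≡ 1 (mod 4), so (11/253) = +(253/11).
Reduce top mod 11: now compute (0/11).
Top reduces to 0: gcd > 1, so the symbol is 0.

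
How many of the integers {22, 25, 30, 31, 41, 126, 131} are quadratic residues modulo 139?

5

(22/139) = -1 → non-residue.
(25/139) = +1 → QR.
(30/139) = +1 → QR.
(31/139) = +1 → QR.
(41/139) = +1 → QR.
(126/139) = -1 → non-residue.
(131/139) = +1 → QR.
Total quadratic residues among the 7: 5.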